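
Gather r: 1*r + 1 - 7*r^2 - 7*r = -7*r^2 - 6*r + 1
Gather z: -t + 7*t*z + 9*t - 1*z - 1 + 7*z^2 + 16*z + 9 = 8*t + 7*z^2 + z*(7*t + 15) + 8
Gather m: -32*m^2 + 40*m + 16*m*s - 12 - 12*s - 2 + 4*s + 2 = -32*m^2 + m*(16*s + 40) - 8*s - 12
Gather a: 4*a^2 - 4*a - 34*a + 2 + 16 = 4*a^2 - 38*a + 18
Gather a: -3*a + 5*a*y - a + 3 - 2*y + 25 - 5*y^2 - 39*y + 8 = a*(5*y - 4) - 5*y^2 - 41*y + 36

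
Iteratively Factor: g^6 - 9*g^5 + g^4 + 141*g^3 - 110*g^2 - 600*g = (g + 3)*(g^5 - 12*g^4 + 37*g^3 + 30*g^2 - 200*g) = (g + 2)*(g + 3)*(g^4 - 14*g^3 + 65*g^2 - 100*g) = g*(g + 2)*(g + 3)*(g^3 - 14*g^2 + 65*g - 100) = g*(g - 4)*(g + 2)*(g + 3)*(g^2 - 10*g + 25) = g*(g - 5)*(g - 4)*(g + 2)*(g + 3)*(g - 5)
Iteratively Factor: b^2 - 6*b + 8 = (b - 2)*(b - 4)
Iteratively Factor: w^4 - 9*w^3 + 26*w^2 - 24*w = (w - 4)*(w^3 - 5*w^2 + 6*w) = w*(w - 4)*(w^2 - 5*w + 6) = w*(w - 4)*(w - 2)*(w - 3)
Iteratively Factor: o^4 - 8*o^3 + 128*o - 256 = (o - 4)*(o^3 - 4*o^2 - 16*o + 64) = (o - 4)^2*(o^2 - 16) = (o - 4)^2*(o + 4)*(o - 4)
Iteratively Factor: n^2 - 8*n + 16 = (n - 4)*(n - 4)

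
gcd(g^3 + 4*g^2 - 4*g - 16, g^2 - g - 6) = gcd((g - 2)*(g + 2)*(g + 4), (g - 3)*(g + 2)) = g + 2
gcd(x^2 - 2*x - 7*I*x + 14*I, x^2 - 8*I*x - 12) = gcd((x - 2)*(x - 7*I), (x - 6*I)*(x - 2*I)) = 1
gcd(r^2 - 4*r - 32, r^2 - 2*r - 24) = r + 4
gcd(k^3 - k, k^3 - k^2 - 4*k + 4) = k - 1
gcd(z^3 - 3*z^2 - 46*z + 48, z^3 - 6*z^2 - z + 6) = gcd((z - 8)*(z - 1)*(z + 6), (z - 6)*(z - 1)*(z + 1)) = z - 1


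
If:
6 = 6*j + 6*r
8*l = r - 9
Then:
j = 1 - r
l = r/8 - 9/8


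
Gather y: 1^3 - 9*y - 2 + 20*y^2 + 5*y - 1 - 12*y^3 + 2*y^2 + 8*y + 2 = -12*y^3 + 22*y^2 + 4*y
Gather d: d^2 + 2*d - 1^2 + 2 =d^2 + 2*d + 1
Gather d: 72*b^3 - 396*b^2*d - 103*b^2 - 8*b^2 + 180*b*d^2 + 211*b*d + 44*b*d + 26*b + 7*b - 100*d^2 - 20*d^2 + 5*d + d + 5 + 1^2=72*b^3 - 111*b^2 + 33*b + d^2*(180*b - 120) + d*(-396*b^2 + 255*b + 6) + 6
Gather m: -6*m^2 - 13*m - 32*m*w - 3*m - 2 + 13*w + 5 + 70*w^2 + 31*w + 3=-6*m^2 + m*(-32*w - 16) + 70*w^2 + 44*w + 6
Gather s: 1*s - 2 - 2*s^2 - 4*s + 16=-2*s^2 - 3*s + 14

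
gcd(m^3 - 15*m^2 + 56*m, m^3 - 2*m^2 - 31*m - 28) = m - 7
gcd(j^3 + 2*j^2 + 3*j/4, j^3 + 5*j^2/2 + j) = j^2 + j/2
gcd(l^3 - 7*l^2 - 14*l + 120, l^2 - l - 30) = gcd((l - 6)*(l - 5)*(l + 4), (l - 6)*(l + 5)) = l - 6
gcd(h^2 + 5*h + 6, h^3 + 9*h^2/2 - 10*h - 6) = 1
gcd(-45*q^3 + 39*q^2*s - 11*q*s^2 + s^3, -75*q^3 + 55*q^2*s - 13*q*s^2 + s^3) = 15*q^2 - 8*q*s + s^2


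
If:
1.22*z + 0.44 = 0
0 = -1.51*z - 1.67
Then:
No Solution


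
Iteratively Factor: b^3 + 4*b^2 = (b)*(b^2 + 4*b) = b*(b + 4)*(b)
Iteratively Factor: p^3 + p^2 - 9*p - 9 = (p + 3)*(p^2 - 2*p - 3) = (p - 3)*(p + 3)*(p + 1)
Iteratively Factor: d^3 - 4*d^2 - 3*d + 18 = (d - 3)*(d^2 - d - 6) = (d - 3)*(d + 2)*(d - 3)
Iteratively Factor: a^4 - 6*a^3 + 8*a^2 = (a)*(a^3 - 6*a^2 + 8*a) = a*(a - 4)*(a^2 - 2*a) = a^2*(a - 4)*(a - 2)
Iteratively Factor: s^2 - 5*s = (s - 5)*(s)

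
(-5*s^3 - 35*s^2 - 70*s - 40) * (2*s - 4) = -10*s^4 - 50*s^3 + 200*s + 160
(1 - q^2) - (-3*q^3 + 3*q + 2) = 3*q^3 - q^2 - 3*q - 1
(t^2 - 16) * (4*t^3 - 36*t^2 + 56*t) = 4*t^5 - 36*t^4 - 8*t^3 + 576*t^2 - 896*t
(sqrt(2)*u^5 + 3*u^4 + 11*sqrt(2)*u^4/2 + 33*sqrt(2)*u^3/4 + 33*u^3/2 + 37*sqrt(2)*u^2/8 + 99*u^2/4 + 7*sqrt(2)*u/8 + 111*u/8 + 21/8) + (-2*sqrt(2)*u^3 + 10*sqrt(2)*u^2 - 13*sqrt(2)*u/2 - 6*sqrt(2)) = sqrt(2)*u^5 + 3*u^4 + 11*sqrt(2)*u^4/2 + 25*sqrt(2)*u^3/4 + 33*u^3/2 + 117*sqrt(2)*u^2/8 + 99*u^2/4 - 45*sqrt(2)*u/8 + 111*u/8 - 6*sqrt(2) + 21/8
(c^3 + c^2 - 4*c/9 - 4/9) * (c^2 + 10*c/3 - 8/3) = c^5 + 13*c^4/3 + 2*c^3/9 - 124*c^2/27 - 8*c/27 + 32/27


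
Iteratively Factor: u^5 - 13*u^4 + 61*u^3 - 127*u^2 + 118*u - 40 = (u - 4)*(u^4 - 9*u^3 + 25*u^2 - 27*u + 10) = (u - 4)*(u - 2)*(u^3 - 7*u^2 + 11*u - 5) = (u - 4)*(u - 2)*(u - 1)*(u^2 - 6*u + 5) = (u - 5)*(u - 4)*(u - 2)*(u - 1)*(u - 1)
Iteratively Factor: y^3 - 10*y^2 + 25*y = (y)*(y^2 - 10*y + 25) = y*(y - 5)*(y - 5)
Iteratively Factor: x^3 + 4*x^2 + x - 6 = (x + 3)*(x^2 + x - 2) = (x + 2)*(x + 3)*(x - 1)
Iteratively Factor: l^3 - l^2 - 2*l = (l - 2)*(l^2 + l) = l*(l - 2)*(l + 1)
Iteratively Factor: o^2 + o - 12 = (o + 4)*(o - 3)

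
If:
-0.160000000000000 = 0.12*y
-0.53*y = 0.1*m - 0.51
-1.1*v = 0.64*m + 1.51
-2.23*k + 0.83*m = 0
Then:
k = 4.53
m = 12.17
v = -8.45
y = -1.33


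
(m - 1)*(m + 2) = m^2 + m - 2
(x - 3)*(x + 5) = x^2 + 2*x - 15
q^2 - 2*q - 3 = (q - 3)*(q + 1)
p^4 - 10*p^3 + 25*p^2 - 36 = (p - 6)*(p - 3)*(p - 2)*(p + 1)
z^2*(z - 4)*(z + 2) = z^4 - 2*z^3 - 8*z^2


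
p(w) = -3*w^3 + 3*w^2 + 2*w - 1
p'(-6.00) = -358.00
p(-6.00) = 743.00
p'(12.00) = -1222.00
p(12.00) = -4729.00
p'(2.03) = -22.91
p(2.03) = -9.67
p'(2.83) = -53.10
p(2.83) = -39.31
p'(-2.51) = -69.76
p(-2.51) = 60.32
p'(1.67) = -13.08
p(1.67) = -3.27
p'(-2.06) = -48.55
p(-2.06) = 33.84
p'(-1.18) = -17.61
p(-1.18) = 5.75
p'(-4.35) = -194.40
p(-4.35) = 294.01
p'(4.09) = -124.01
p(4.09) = -147.89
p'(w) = -9*w^2 + 6*w + 2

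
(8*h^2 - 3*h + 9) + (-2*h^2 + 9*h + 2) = 6*h^2 + 6*h + 11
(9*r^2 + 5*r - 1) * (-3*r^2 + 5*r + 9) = -27*r^4 + 30*r^3 + 109*r^2 + 40*r - 9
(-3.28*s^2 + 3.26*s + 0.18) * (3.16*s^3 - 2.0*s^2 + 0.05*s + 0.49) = -10.3648*s^5 + 16.8616*s^4 - 6.1152*s^3 - 1.8042*s^2 + 1.6064*s + 0.0882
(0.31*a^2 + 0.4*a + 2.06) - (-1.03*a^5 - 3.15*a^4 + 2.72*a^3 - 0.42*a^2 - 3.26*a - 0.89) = 1.03*a^5 + 3.15*a^4 - 2.72*a^3 + 0.73*a^2 + 3.66*a + 2.95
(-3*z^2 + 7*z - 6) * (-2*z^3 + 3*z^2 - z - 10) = 6*z^5 - 23*z^4 + 36*z^3 + 5*z^2 - 64*z + 60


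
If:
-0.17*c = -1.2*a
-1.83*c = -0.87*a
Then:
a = 0.00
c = 0.00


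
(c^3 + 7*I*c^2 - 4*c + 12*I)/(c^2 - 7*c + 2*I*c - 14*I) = (c^2 + 5*I*c + 6)/(c - 7)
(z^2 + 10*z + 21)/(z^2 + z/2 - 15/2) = 2*(z + 7)/(2*z - 5)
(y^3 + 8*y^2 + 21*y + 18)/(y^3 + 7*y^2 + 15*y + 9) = (y + 2)/(y + 1)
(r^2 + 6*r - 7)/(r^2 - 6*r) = (r^2 + 6*r - 7)/(r*(r - 6))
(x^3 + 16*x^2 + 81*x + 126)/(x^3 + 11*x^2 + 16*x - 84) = (x + 3)/(x - 2)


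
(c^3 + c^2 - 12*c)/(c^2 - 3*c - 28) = c*(c - 3)/(c - 7)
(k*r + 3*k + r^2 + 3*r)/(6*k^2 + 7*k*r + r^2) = (r + 3)/(6*k + r)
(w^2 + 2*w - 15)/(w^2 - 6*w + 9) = (w + 5)/(w - 3)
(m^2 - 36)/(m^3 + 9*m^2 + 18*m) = (m - 6)/(m*(m + 3))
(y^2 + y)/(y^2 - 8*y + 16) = y*(y + 1)/(y^2 - 8*y + 16)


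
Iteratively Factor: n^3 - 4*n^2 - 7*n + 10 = (n - 1)*(n^2 - 3*n - 10) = (n - 5)*(n - 1)*(n + 2)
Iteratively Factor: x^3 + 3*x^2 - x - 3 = (x - 1)*(x^2 + 4*x + 3) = (x - 1)*(x + 1)*(x + 3)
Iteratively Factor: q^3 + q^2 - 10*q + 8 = (q - 1)*(q^2 + 2*q - 8) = (q - 2)*(q - 1)*(q + 4)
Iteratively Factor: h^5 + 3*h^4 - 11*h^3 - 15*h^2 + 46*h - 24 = (h - 2)*(h^4 + 5*h^3 - h^2 - 17*h + 12) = (h - 2)*(h + 3)*(h^3 + 2*h^2 - 7*h + 4) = (h - 2)*(h - 1)*(h + 3)*(h^2 + 3*h - 4) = (h - 2)*(h - 1)^2*(h + 3)*(h + 4)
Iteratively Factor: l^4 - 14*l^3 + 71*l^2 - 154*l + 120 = (l - 5)*(l^3 - 9*l^2 + 26*l - 24) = (l - 5)*(l - 3)*(l^2 - 6*l + 8) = (l - 5)*(l - 3)*(l - 2)*(l - 4)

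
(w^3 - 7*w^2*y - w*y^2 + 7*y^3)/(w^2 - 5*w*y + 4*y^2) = (-w^2 + 6*w*y + 7*y^2)/(-w + 4*y)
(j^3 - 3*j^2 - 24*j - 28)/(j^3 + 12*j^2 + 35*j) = (j^3 - 3*j^2 - 24*j - 28)/(j*(j^2 + 12*j + 35))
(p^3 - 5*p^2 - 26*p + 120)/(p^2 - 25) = (p^2 - 10*p + 24)/(p - 5)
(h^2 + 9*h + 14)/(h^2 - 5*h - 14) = (h + 7)/(h - 7)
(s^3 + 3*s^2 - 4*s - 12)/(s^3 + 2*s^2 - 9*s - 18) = (s - 2)/(s - 3)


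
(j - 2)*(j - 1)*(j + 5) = j^3 + 2*j^2 - 13*j + 10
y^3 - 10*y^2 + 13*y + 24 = (y - 8)*(y - 3)*(y + 1)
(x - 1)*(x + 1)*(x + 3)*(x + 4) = x^4 + 7*x^3 + 11*x^2 - 7*x - 12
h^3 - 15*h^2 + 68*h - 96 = (h - 8)*(h - 4)*(h - 3)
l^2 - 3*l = l*(l - 3)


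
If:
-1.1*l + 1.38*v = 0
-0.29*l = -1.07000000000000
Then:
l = 3.69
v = 2.94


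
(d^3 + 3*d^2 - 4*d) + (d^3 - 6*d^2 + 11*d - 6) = 2*d^3 - 3*d^2 + 7*d - 6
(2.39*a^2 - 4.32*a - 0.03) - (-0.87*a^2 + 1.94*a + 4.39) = 3.26*a^2 - 6.26*a - 4.42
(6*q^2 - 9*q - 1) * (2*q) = 12*q^3 - 18*q^2 - 2*q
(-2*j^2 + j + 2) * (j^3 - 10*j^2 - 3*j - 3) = -2*j^5 + 21*j^4 - 2*j^3 - 17*j^2 - 9*j - 6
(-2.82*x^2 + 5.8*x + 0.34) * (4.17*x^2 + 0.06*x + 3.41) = -11.7594*x^4 + 24.0168*x^3 - 7.8504*x^2 + 19.7984*x + 1.1594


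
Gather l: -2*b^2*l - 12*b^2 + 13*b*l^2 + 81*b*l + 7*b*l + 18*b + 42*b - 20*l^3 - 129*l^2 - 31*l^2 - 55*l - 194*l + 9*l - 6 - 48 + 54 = -12*b^2 + 60*b - 20*l^3 + l^2*(13*b - 160) + l*(-2*b^2 + 88*b - 240)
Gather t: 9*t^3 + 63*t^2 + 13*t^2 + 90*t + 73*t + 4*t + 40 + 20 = 9*t^3 + 76*t^2 + 167*t + 60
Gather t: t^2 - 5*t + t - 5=t^2 - 4*t - 5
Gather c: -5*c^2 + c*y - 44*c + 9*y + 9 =-5*c^2 + c*(y - 44) + 9*y + 9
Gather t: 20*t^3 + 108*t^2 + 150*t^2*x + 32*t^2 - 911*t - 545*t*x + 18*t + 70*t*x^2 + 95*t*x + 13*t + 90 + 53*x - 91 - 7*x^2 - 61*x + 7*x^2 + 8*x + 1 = 20*t^3 + t^2*(150*x + 140) + t*(70*x^2 - 450*x - 880)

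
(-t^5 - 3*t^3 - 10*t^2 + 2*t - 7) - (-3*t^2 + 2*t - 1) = -t^5 - 3*t^3 - 7*t^2 - 6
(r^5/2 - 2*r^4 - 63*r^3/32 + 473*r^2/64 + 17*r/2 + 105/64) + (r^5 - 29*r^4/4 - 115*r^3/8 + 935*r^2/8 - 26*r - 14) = 3*r^5/2 - 37*r^4/4 - 523*r^3/32 + 7953*r^2/64 - 35*r/2 - 791/64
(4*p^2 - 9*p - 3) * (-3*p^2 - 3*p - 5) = -12*p^4 + 15*p^3 + 16*p^2 + 54*p + 15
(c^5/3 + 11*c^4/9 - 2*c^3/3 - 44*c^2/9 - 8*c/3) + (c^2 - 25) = c^5/3 + 11*c^4/9 - 2*c^3/3 - 35*c^2/9 - 8*c/3 - 25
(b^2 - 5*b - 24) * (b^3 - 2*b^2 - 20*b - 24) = b^5 - 7*b^4 - 34*b^3 + 124*b^2 + 600*b + 576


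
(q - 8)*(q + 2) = q^2 - 6*q - 16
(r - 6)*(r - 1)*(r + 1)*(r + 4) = r^4 - 2*r^3 - 25*r^2 + 2*r + 24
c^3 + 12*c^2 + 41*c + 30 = (c + 1)*(c + 5)*(c + 6)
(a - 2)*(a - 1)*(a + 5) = a^3 + 2*a^2 - 13*a + 10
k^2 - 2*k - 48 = (k - 8)*(k + 6)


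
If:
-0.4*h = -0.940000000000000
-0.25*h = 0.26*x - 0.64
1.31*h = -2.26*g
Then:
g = -1.36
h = 2.35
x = 0.20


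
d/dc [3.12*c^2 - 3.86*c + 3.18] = 6.24*c - 3.86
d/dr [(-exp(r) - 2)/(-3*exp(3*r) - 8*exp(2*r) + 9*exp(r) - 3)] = (-(exp(r) + 2)*(9*exp(2*r) + 16*exp(r) - 9) + 3*exp(3*r) + 8*exp(2*r) - 9*exp(r) + 3)*exp(r)/(3*exp(3*r) + 8*exp(2*r) - 9*exp(r) + 3)^2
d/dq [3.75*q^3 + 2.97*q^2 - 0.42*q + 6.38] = 11.25*q^2 + 5.94*q - 0.42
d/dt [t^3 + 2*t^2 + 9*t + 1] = 3*t^2 + 4*t + 9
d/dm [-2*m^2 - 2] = -4*m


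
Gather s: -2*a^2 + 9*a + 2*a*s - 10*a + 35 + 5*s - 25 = -2*a^2 - a + s*(2*a + 5) + 10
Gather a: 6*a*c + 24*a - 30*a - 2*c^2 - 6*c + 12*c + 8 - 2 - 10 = a*(6*c - 6) - 2*c^2 + 6*c - 4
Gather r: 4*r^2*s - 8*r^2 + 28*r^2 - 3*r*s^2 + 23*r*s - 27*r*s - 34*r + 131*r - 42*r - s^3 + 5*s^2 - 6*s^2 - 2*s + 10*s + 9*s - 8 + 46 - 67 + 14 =r^2*(4*s + 20) + r*(-3*s^2 - 4*s + 55) - s^3 - s^2 + 17*s - 15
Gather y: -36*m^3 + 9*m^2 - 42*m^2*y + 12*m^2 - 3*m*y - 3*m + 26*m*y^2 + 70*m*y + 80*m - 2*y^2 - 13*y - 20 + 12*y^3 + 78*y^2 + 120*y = -36*m^3 + 21*m^2 + 77*m + 12*y^3 + y^2*(26*m + 76) + y*(-42*m^2 + 67*m + 107) - 20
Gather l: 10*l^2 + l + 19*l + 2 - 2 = 10*l^2 + 20*l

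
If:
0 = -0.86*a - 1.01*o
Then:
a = -1.17441860465116*o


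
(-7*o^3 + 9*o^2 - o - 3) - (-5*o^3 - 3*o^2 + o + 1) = -2*o^3 + 12*o^2 - 2*o - 4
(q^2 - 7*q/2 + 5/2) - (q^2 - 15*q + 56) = 23*q/2 - 107/2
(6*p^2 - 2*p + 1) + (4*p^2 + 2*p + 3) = 10*p^2 + 4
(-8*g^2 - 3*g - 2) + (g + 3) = -8*g^2 - 2*g + 1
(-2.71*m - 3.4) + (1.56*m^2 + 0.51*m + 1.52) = 1.56*m^2 - 2.2*m - 1.88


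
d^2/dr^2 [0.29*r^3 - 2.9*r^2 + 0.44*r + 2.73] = 1.74*r - 5.8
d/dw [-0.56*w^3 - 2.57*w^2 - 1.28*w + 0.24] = -1.68*w^2 - 5.14*w - 1.28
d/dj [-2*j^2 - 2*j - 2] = -4*j - 2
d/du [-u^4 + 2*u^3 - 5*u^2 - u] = -4*u^3 + 6*u^2 - 10*u - 1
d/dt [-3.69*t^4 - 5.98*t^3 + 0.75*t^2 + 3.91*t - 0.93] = -14.76*t^3 - 17.94*t^2 + 1.5*t + 3.91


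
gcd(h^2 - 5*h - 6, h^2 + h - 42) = h - 6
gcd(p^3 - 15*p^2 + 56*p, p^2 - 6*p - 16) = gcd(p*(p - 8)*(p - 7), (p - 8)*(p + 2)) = p - 8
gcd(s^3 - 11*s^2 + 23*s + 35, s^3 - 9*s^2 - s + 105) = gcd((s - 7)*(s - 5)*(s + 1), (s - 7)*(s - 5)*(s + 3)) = s^2 - 12*s + 35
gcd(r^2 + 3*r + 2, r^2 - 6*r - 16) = r + 2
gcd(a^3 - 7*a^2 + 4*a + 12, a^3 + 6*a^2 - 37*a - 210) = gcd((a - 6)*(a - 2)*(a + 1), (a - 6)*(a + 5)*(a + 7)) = a - 6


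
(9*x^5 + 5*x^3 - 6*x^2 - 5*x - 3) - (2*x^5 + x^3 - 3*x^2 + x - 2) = 7*x^5 + 4*x^3 - 3*x^2 - 6*x - 1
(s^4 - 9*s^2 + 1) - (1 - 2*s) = s^4 - 9*s^2 + 2*s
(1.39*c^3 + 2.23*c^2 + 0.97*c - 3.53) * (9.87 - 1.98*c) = -2.7522*c^4 + 9.3039*c^3 + 20.0895*c^2 + 16.5633*c - 34.8411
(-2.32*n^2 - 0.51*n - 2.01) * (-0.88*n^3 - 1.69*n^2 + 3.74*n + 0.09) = 2.0416*n^5 + 4.3696*n^4 - 6.0461*n^3 + 1.2807*n^2 - 7.5633*n - 0.1809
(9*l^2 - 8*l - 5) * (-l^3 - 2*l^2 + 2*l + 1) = -9*l^5 - 10*l^4 + 39*l^3 + 3*l^2 - 18*l - 5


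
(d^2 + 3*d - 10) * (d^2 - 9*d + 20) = d^4 - 6*d^3 - 17*d^2 + 150*d - 200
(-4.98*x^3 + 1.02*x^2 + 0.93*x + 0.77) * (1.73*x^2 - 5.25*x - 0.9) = -8.6154*x^5 + 27.9096*x^4 + 0.7359*x^3 - 4.4684*x^2 - 4.8795*x - 0.693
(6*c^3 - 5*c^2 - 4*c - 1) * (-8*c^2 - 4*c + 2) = -48*c^5 + 16*c^4 + 64*c^3 + 14*c^2 - 4*c - 2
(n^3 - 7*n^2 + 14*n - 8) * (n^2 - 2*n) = n^5 - 9*n^4 + 28*n^3 - 36*n^2 + 16*n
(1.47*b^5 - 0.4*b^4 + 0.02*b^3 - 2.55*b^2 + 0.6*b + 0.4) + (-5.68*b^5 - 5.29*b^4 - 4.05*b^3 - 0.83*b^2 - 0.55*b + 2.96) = -4.21*b^5 - 5.69*b^4 - 4.03*b^3 - 3.38*b^2 + 0.0499999999999999*b + 3.36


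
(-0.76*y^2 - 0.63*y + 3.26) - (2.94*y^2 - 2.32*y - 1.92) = -3.7*y^2 + 1.69*y + 5.18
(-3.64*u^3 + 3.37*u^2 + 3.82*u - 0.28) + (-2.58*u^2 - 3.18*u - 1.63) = -3.64*u^3 + 0.79*u^2 + 0.64*u - 1.91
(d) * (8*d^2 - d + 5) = 8*d^3 - d^2 + 5*d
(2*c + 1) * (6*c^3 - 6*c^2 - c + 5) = 12*c^4 - 6*c^3 - 8*c^2 + 9*c + 5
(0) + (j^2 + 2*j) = j^2 + 2*j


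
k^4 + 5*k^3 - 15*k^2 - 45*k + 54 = (k - 3)*(k - 1)*(k + 3)*(k + 6)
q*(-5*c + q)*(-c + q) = 5*c^2*q - 6*c*q^2 + q^3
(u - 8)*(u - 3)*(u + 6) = u^3 - 5*u^2 - 42*u + 144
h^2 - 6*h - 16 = (h - 8)*(h + 2)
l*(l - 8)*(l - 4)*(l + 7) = l^4 - 5*l^3 - 52*l^2 + 224*l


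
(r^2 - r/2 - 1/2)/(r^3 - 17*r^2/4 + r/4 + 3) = 2*(2*r + 1)/(4*r^2 - 13*r - 12)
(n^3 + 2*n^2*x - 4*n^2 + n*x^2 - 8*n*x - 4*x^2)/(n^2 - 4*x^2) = (n^3 + 2*n^2*x - 4*n^2 + n*x^2 - 8*n*x - 4*x^2)/(n^2 - 4*x^2)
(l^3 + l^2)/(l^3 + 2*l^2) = (l + 1)/(l + 2)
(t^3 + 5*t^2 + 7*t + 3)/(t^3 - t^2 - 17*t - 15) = (t + 1)/(t - 5)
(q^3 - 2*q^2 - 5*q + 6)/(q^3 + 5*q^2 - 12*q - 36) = (q - 1)/(q + 6)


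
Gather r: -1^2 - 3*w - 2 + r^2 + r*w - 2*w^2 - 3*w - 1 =r^2 + r*w - 2*w^2 - 6*w - 4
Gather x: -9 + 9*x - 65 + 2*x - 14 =11*x - 88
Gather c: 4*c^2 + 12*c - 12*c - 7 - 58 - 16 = 4*c^2 - 81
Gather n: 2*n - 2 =2*n - 2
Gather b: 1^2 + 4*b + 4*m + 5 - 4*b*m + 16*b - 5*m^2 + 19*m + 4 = b*(20 - 4*m) - 5*m^2 + 23*m + 10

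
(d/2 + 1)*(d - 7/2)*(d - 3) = d^3/2 - 9*d^2/4 - 5*d/4 + 21/2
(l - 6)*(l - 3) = l^2 - 9*l + 18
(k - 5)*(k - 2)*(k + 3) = k^3 - 4*k^2 - 11*k + 30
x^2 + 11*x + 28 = (x + 4)*(x + 7)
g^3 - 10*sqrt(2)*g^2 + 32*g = g*(g - 8*sqrt(2))*(g - 2*sqrt(2))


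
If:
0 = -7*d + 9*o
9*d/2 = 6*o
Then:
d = 0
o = 0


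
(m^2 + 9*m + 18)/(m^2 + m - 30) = (m + 3)/(m - 5)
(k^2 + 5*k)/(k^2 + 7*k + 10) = k/(k + 2)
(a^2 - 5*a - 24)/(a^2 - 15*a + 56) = (a + 3)/(a - 7)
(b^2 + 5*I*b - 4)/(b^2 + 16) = (b + I)/(b - 4*I)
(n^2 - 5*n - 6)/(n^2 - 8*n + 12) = (n + 1)/(n - 2)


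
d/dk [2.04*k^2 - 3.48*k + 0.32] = 4.08*k - 3.48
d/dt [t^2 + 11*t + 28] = 2*t + 11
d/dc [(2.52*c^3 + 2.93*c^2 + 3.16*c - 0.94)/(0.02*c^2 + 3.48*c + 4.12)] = (0.0504*c^4 + 17.5392*c^3 + 41.2804*c^2 + 24.1808*c + 16.2904)/(0.0004*c^4 + 0.1392*c^3 + 12.2752*c^2 + 28.6752*c + 16.9744)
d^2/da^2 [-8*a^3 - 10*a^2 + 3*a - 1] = -48*a - 20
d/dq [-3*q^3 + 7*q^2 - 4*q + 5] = -9*q^2 + 14*q - 4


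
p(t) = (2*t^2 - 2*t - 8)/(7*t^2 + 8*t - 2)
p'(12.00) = 0.00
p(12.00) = 0.23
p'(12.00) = 0.00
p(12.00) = 0.23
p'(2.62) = 0.12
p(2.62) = 0.01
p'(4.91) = 0.03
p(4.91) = 0.15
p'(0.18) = 789.86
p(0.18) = 24.90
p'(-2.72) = 0.01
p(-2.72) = 0.44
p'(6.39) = 0.02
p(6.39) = 0.18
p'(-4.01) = 0.02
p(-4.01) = 0.41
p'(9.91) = 0.01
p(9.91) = 0.22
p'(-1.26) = -16.49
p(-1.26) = 2.38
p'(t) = (-14*t - 8)*(2*t^2 - 2*t - 8)/(7*t^2 + 8*t - 2)^2 + (4*t - 2)/(7*t^2 + 8*t - 2) = 2*(15*t^2 + 52*t + 34)/(49*t^4 + 112*t^3 + 36*t^2 - 32*t + 4)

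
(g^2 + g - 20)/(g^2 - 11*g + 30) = (g^2 + g - 20)/(g^2 - 11*g + 30)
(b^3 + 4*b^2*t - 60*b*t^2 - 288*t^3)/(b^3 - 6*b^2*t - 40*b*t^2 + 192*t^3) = (-b - 6*t)/(-b + 4*t)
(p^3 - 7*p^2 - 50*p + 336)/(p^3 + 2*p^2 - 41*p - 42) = (p - 8)/(p + 1)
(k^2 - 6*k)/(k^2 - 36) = k/(k + 6)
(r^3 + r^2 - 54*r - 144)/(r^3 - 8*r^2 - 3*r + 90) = (r^2 - 2*r - 48)/(r^2 - 11*r + 30)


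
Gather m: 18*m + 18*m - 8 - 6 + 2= 36*m - 12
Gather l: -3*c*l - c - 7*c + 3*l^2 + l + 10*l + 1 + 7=-8*c + 3*l^2 + l*(11 - 3*c) + 8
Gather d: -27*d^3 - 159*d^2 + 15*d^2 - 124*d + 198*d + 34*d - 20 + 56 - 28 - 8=-27*d^3 - 144*d^2 + 108*d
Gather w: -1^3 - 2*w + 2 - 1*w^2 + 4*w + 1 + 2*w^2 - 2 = w^2 + 2*w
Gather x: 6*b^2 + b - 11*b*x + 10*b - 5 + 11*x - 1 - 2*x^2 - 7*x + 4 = 6*b^2 + 11*b - 2*x^2 + x*(4 - 11*b) - 2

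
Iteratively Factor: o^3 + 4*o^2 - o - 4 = (o + 4)*(o^2 - 1) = (o + 1)*(o + 4)*(o - 1)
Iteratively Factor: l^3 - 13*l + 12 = (l + 4)*(l^2 - 4*l + 3) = (l - 3)*(l + 4)*(l - 1)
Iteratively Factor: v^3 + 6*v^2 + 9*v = (v)*(v^2 + 6*v + 9) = v*(v + 3)*(v + 3)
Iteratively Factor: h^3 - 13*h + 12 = (h - 3)*(h^2 + 3*h - 4) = (h - 3)*(h - 1)*(h + 4)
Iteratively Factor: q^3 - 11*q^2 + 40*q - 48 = (q - 3)*(q^2 - 8*q + 16) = (q - 4)*(q - 3)*(q - 4)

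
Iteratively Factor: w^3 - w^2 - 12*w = (w - 4)*(w^2 + 3*w) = w*(w - 4)*(w + 3)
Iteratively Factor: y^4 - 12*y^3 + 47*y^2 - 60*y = (y - 5)*(y^3 - 7*y^2 + 12*y) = y*(y - 5)*(y^2 - 7*y + 12) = y*(y - 5)*(y - 4)*(y - 3)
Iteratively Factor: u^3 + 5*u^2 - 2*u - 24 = (u + 3)*(u^2 + 2*u - 8) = (u - 2)*(u + 3)*(u + 4)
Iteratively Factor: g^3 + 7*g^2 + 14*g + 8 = (g + 1)*(g^2 + 6*g + 8) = (g + 1)*(g + 2)*(g + 4)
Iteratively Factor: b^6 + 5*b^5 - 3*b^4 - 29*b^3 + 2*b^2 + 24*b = (b - 2)*(b^5 + 7*b^4 + 11*b^3 - 7*b^2 - 12*b) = (b - 2)*(b + 4)*(b^4 + 3*b^3 - b^2 - 3*b) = (b - 2)*(b + 3)*(b + 4)*(b^3 - b) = b*(b - 2)*(b + 3)*(b + 4)*(b^2 - 1) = b*(b - 2)*(b + 1)*(b + 3)*(b + 4)*(b - 1)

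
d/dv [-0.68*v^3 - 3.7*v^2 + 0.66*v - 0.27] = -2.04*v^2 - 7.4*v + 0.66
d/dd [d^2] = 2*d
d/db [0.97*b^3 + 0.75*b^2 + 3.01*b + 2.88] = 2.91*b^2 + 1.5*b + 3.01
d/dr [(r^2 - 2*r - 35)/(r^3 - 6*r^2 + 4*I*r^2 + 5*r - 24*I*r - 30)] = (-r^4 + 4*r^3 + r^2*(98 - 16*I) + r*(-480 + 280*I) + 235 - 840*I)/(r^6 + r^5*(-12 + 8*I) + r^4*(30 - 96*I) + r^3*(72 + 328*I) + r^2*(-191 - 480*I) + r*(-300 + 1440*I) + 900)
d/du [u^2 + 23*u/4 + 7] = 2*u + 23/4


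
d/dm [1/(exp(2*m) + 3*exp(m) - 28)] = (-2*exp(m) - 3)*exp(m)/(exp(2*m) + 3*exp(m) - 28)^2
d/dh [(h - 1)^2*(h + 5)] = 3*(h - 1)*(h + 3)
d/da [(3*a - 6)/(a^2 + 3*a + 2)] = 3*(-a^2 + 4*a + 8)/(a^4 + 6*a^3 + 13*a^2 + 12*a + 4)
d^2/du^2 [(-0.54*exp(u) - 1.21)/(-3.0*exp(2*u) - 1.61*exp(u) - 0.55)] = (4.86*exp(4*u) + 40.9518*exp(3*u) + 12.1869*exp(2*u) - 5.327729*exp(u) - 0.908105)*exp(u)/(27.0*exp(6*u) + 43.47*exp(5*u) + 38.1789*exp(4*u) + 20.112281*exp(3*u) + 6.999465*exp(2*u) + 1.461075*exp(u) + 0.166375)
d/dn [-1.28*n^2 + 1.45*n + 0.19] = 1.45 - 2.56*n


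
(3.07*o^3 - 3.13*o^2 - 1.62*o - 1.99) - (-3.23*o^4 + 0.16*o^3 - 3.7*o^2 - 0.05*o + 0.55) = 3.23*o^4 + 2.91*o^3 + 0.57*o^2 - 1.57*o - 2.54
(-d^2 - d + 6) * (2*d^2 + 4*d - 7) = -2*d^4 - 6*d^3 + 15*d^2 + 31*d - 42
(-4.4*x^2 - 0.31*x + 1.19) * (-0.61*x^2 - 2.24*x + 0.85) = 2.684*x^4 + 10.0451*x^3 - 3.7715*x^2 - 2.9291*x + 1.0115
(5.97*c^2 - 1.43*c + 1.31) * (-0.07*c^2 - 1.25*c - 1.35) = -0.4179*c^4 - 7.3624*c^3 - 6.3637*c^2 + 0.293*c - 1.7685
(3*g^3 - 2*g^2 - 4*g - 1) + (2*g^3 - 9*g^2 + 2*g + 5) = 5*g^3 - 11*g^2 - 2*g + 4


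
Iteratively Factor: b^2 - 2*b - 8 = (b + 2)*(b - 4)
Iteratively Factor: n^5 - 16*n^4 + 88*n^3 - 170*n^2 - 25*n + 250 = (n - 5)*(n^4 - 11*n^3 + 33*n^2 - 5*n - 50) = (n - 5)^2*(n^3 - 6*n^2 + 3*n + 10) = (n - 5)^2*(n - 2)*(n^2 - 4*n - 5) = (n - 5)^3*(n - 2)*(n + 1)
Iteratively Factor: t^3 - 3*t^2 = (t)*(t^2 - 3*t) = t*(t - 3)*(t)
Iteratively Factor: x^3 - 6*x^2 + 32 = (x + 2)*(x^2 - 8*x + 16) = (x - 4)*(x + 2)*(x - 4)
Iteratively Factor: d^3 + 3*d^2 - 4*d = (d)*(d^2 + 3*d - 4) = d*(d + 4)*(d - 1)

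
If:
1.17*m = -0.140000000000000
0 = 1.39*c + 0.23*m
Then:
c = 0.02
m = -0.12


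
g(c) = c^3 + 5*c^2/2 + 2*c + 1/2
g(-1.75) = -0.70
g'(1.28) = 13.32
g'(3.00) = 44.00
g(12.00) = 2112.50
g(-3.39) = -16.51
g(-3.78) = -25.35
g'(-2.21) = 5.60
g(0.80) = 4.21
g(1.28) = 9.25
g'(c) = 3*c^2 + 5*c + 2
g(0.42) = 1.86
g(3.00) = 56.00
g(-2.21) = -2.50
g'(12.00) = 494.00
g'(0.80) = 7.92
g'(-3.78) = 25.97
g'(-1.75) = 2.44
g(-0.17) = 0.23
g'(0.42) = 4.63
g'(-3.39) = 19.53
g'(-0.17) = 1.24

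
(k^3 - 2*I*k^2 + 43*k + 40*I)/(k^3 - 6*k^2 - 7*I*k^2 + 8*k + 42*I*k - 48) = (k + 5*I)/(k - 6)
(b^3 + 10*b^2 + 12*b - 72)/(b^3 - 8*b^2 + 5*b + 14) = (b^2 + 12*b + 36)/(b^2 - 6*b - 7)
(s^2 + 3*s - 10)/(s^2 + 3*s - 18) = (s^2 + 3*s - 10)/(s^2 + 3*s - 18)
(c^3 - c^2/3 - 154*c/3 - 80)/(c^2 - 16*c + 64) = (c^2 + 23*c/3 + 10)/(c - 8)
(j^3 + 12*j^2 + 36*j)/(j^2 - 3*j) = (j^2 + 12*j + 36)/(j - 3)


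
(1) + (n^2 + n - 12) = n^2 + n - 11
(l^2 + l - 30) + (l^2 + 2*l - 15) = 2*l^2 + 3*l - 45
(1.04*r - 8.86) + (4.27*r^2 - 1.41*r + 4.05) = 4.27*r^2 - 0.37*r - 4.81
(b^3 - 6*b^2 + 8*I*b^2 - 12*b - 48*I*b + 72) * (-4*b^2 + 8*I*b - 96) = -4*b^5 + 24*b^4 - 24*I*b^4 - 112*b^3 + 144*I*b^3 + 672*b^2 - 864*I*b^2 + 1152*b + 5184*I*b - 6912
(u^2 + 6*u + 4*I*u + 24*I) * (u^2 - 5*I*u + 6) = u^4 + 6*u^3 - I*u^3 + 26*u^2 - 6*I*u^2 + 156*u + 24*I*u + 144*I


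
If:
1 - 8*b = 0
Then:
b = 1/8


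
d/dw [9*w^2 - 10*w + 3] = 18*w - 10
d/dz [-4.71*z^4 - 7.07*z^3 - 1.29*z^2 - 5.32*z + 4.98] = -18.84*z^3 - 21.21*z^2 - 2.58*z - 5.32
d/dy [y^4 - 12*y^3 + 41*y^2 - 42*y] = 4*y^3 - 36*y^2 + 82*y - 42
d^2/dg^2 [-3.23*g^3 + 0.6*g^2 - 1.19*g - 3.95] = 1.2 - 19.38*g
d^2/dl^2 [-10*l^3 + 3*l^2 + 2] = 6 - 60*l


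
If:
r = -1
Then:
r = -1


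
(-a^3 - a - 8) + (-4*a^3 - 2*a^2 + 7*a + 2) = -5*a^3 - 2*a^2 + 6*a - 6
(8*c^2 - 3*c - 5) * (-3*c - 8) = -24*c^3 - 55*c^2 + 39*c + 40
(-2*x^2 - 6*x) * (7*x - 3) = -14*x^3 - 36*x^2 + 18*x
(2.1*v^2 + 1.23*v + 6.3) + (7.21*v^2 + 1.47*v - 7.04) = 9.31*v^2 + 2.7*v - 0.74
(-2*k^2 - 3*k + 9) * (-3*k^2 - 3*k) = 6*k^4 + 15*k^3 - 18*k^2 - 27*k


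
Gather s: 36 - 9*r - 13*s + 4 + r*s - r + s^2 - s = -10*r + s^2 + s*(r - 14) + 40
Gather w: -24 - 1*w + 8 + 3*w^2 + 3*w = 3*w^2 + 2*w - 16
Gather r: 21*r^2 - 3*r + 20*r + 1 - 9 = 21*r^2 + 17*r - 8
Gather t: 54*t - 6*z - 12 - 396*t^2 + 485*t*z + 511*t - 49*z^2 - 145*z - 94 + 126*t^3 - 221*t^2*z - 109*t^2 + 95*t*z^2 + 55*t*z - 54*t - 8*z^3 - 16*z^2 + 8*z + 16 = 126*t^3 + t^2*(-221*z - 505) + t*(95*z^2 + 540*z + 511) - 8*z^3 - 65*z^2 - 143*z - 90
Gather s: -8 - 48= -56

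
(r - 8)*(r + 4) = r^2 - 4*r - 32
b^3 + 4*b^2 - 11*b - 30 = (b - 3)*(b + 2)*(b + 5)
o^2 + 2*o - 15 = (o - 3)*(o + 5)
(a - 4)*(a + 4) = a^2 - 16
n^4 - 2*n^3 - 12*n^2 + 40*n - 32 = (n - 2)^3*(n + 4)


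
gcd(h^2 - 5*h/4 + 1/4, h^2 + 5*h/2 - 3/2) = 1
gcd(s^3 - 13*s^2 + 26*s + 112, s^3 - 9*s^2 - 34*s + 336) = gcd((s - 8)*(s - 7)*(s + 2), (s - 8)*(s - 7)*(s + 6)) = s^2 - 15*s + 56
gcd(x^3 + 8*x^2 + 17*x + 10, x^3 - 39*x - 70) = x^2 + 7*x + 10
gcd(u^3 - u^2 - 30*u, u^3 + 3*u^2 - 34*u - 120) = u^2 - u - 30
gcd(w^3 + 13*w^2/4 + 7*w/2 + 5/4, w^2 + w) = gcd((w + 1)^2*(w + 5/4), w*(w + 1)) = w + 1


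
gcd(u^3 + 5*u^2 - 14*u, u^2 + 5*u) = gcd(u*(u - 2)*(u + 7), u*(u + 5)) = u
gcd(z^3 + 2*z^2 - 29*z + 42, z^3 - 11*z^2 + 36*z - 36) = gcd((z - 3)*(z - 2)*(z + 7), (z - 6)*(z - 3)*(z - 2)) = z^2 - 5*z + 6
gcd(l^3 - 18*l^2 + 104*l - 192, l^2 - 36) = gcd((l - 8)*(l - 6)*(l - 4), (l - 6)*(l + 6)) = l - 6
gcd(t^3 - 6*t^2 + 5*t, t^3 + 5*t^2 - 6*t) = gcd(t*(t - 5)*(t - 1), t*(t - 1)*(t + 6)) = t^2 - t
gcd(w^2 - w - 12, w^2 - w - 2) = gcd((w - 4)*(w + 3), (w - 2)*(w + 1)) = 1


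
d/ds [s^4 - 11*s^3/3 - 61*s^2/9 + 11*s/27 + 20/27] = 4*s^3 - 11*s^2 - 122*s/9 + 11/27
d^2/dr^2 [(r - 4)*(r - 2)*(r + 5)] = 6*r - 2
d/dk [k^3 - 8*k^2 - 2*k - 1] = 3*k^2 - 16*k - 2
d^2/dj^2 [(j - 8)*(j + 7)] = 2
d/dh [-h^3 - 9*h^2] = 3*h*(-h - 6)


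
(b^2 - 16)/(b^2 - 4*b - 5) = (16 - b^2)/(-b^2 + 4*b + 5)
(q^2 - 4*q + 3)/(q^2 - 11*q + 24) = (q - 1)/(q - 8)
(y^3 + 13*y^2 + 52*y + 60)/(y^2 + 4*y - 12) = (y^2 + 7*y + 10)/(y - 2)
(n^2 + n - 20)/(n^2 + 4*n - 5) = (n - 4)/(n - 1)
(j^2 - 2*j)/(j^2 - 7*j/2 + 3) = 2*j/(2*j - 3)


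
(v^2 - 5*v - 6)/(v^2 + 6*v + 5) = (v - 6)/(v + 5)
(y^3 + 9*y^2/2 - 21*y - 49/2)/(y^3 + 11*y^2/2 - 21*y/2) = (2*y^2 - 5*y - 7)/(y*(2*y - 3))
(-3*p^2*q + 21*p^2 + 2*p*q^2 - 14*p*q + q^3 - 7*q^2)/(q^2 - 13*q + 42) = (-3*p^2 + 2*p*q + q^2)/(q - 6)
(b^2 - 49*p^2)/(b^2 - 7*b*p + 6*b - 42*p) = (b + 7*p)/(b + 6)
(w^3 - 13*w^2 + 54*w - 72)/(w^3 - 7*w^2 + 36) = (w - 4)/(w + 2)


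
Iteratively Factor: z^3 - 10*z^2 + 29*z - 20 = (z - 4)*(z^2 - 6*z + 5) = (z - 4)*(z - 1)*(z - 5)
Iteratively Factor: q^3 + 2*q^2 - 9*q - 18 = (q - 3)*(q^2 + 5*q + 6) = (q - 3)*(q + 2)*(q + 3)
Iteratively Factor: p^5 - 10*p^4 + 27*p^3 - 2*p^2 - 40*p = (p - 4)*(p^4 - 6*p^3 + 3*p^2 + 10*p) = (p - 4)*(p + 1)*(p^3 - 7*p^2 + 10*p) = (p - 4)*(p - 2)*(p + 1)*(p^2 - 5*p) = (p - 5)*(p - 4)*(p - 2)*(p + 1)*(p)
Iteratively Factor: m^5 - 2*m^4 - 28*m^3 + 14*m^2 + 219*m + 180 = (m + 3)*(m^4 - 5*m^3 - 13*m^2 + 53*m + 60) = (m - 5)*(m + 3)*(m^3 - 13*m - 12) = (m - 5)*(m + 1)*(m + 3)*(m^2 - m - 12) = (m - 5)*(m + 1)*(m + 3)^2*(m - 4)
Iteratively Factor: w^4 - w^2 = (w)*(w^3 - w) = w*(w + 1)*(w^2 - w) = w^2*(w + 1)*(w - 1)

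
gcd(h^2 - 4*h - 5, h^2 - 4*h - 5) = h^2 - 4*h - 5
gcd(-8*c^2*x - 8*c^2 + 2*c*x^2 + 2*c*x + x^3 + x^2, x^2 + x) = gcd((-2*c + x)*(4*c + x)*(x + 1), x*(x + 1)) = x + 1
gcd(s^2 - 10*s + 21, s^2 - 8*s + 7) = s - 7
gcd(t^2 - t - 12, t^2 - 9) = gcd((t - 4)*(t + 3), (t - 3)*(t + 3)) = t + 3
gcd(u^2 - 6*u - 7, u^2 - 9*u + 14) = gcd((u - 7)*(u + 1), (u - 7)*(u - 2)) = u - 7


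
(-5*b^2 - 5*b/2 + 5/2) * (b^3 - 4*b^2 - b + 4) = -5*b^5 + 35*b^4/2 + 35*b^3/2 - 55*b^2/2 - 25*b/2 + 10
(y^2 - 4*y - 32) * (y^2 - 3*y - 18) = y^4 - 7*y^3 - 38*y^2 + 168*y + 576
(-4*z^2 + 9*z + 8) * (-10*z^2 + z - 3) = 40*z^4 - 94*z^3 - 59*z^2 - 19*z - 24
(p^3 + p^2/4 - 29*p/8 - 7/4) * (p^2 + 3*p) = p^5 + 13*p^4/4 - 23*p^3/8 - 101*p^2/8 - 21*p/4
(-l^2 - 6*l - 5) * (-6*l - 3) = 6*l^3 + 39*l^2 + 48*l + 15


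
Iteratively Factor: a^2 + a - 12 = (a - 3)*(a + 4)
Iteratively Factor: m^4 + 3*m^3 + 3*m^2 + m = (m + 1)*(m^3 + 2*m^2 + m) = m*(m + 1)*(m^2 + 2*m + 1) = m*(m + 1)^2*(m + 1)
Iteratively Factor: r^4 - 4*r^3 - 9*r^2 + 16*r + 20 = (r - 2)*(r^3 - 2*r^2 - 13*r - 10) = (r - 5)*(r - 2)*(r^2 + 3*r + 2) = (r - 5)*(r - 2)*(r + 2)*(r + 1)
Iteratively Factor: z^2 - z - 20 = (z - 5)*(z + 4)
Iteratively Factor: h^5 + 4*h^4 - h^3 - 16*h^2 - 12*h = (h + 1)*(h^4 + 3*h^3 - 4*h^2 - 12*h) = h*(h + 1)*(h^3 + 3*h^2 - 4*h - 12) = h*(h + 1)*(h + 2)*(h^2 + h - 6) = h*(h - 2)*(h + 1)*(h + 2)*(h + 3)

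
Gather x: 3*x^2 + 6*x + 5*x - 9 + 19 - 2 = 3*x^2 + 11*x + 8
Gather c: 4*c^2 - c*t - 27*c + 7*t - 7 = 4*c^2 + c*(-t - 27) + 7*t - 7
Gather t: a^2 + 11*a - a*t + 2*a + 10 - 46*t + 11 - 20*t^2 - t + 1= a^2 + 13*a - 20*t^2 + t*(-a - 47) + 22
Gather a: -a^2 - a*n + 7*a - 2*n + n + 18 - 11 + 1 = -a^2 + a*(7 - n) - n + 8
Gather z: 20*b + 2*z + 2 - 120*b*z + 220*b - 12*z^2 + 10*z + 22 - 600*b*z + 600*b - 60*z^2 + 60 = 840*b - 72*z^2 + z*(12 - 720*b) + 84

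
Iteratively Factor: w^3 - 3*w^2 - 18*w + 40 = (w - 5)*(w^2 + 2*w - 8) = (w - 5)*(w + 4)*(w - 2)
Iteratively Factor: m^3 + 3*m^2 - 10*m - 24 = (m + 2)*(m^2 + m - 12) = (m + 2)*(m + 4)*(m - 3)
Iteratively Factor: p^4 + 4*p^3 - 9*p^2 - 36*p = (p)*(p^3 + 4*p^2 - 9*p - 36) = p*(p - 3)*(p^2 + 7*p + 12) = p*(p - 3)*(p + 4)*(p + 3)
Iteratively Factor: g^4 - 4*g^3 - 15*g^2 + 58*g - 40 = (g + 4)*(g^3 - 8*g^2 + 17*g - 10) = (g - 1)*(g + 4)*(g^2 - 7*g + 10) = (g - 5)*(g - 1)*(g + 4)*(g - 2)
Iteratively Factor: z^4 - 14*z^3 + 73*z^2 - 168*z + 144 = (z - 4)*(z^3 - 10*z^2 + 33*z - 36) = (z - 4)^2*(z^2 - 6*z + 9) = (z - 4)^2*(z - 3)*(z - 3)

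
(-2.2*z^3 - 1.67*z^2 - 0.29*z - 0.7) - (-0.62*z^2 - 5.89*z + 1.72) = -2.2*z^3 - 1.05*z^2 + 5.6*z - 2.42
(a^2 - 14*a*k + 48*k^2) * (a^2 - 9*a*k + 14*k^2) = a^4 - 23*a^3*k + 188*a^2*k^2 - 628*a*k^3 + 672*k^4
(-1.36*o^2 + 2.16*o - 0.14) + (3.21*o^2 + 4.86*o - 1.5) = 1.85*o^2 + 7.02*o - 1.64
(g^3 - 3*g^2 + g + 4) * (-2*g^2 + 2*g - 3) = -2*g^5 + 8*g^4 - 11*g^3 + 3*g^2 + 5*g - 12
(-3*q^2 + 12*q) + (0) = -3*q^2 + 12*q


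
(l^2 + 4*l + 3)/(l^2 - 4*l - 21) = (l + 1)/(l - 7)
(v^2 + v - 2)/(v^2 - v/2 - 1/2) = 2*(v + 2)/(2*v + 1)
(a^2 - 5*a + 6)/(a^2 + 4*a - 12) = (a - 3)/(a + 6)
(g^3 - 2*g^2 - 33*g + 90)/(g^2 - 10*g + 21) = (g^2 + g - 30)/(g - 7)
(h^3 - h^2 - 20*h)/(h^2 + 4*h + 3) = h*(h^2 - h - 20)/(h^2 + 4*h + 3)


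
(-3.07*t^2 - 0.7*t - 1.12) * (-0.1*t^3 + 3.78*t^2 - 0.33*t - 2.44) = 0.307*t^5 - 11.5346*t^4 - 1.5209*t^3 + 3.4882*t^2 + 2.0776*t + 2.7328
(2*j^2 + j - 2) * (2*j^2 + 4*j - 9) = 4*j^4 + 10*j^3 - 18*j^2 - 17*j + 18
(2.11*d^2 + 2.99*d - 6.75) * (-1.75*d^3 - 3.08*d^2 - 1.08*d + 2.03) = -3.6925*d^5 - 11.7313*d^4 + 0.324499999999999*d^3 + 21.8441*d^2 + 13.3597*d - 13.7025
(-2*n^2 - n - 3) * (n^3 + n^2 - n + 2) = -2*n^5 - 3*n^4 - 2*n^3 - 6*n^2 + n - 6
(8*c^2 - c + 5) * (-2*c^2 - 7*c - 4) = -16*c^4 - 54*c^3 - 35*c^2 - 31*c - 20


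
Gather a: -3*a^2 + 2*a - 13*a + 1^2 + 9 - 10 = -3*a^2 - 11*a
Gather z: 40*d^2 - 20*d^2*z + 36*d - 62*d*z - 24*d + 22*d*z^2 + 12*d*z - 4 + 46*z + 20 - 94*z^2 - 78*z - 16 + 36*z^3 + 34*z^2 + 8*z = 40*d^2 + 12*d + 36*z^3 + z^2*(22*d - 60) + z*(-20*d^2 - 50*d - 24)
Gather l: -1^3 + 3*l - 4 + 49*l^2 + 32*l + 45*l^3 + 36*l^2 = 45*l^3 + 85*l^2 + 35*l - 5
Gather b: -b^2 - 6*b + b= -b^2 - 5*b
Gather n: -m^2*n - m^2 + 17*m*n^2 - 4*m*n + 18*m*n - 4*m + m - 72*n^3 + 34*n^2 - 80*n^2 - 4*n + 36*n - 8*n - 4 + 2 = -m^2 - 3*m - 72*n^3 + n^2*(17*m - 46) + n*(-m^2 + 14*m + 24) - 2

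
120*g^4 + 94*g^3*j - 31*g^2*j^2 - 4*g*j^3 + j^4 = (-6*g + j)*(-4*g + j)*(g + j)*(5*g + j)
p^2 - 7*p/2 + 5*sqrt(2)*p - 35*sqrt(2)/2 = (p - 7/2)*(p + 5*sqrt(2))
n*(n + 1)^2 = n^3 + 2*n^2 + n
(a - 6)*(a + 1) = a^2 - 5*a - 6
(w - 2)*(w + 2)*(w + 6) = w^3 + 6*w^2 - 4*w - 24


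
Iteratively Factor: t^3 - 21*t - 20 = (t - 5)*(t^2 + 5*t + 4) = (t - 5)*(t + 1)*(t + 4)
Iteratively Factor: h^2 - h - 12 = (h + 3)*(h - 4)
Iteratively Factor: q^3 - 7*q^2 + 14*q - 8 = (q - 2)*(q^2 - 5*q + 4) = (q - 2)*(q - 1)*(q - 4)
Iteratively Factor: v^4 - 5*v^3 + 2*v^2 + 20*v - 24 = (v + 2)*(v^3 - 7*v^2 + 16*v - 12) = (v - 3)*(v + 2)*(v^2 - 4*v + 4) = (v - 3)*(v - 2)*(v + 2)*(v - 2)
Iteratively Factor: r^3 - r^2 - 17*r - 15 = (r - 5)*(r^2 + 4*r + 3) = (r - 5)*(r + 3)*(r + 1)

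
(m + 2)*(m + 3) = m^2 + 5*m + 6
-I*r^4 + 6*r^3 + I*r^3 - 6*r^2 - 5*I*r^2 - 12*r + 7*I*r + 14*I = (r - 2)*(r - I)*(r + 7*I)*(-I*r - I)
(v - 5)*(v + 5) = v^2 - 25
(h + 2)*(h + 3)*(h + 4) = h^3 + 9*h^2 + 26*h + 24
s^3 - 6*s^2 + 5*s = s*(s - 5)*(s - 1)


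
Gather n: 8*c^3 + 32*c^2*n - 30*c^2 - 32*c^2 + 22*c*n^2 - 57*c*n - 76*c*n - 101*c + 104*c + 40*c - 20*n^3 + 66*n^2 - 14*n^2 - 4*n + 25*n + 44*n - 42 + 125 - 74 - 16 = 8*c^3 - 62*c^2 + 43*c - 20*n^3 + n^2*(22*c + 52) + n*(32*c^2 - 133*c + 65) - 7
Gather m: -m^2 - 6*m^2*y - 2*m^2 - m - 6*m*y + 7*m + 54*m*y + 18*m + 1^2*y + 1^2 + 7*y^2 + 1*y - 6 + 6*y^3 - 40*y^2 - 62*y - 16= m^2*(-6*y - 3) + m*(48*y + 24) + 6*y^3 - 33*y^2 - 60*y - 21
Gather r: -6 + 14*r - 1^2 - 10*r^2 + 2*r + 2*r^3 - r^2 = 2*r^3 - 11*r^2 + 16*r - 7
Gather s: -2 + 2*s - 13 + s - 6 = 3*s - 21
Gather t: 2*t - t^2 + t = -t^2 + 3*t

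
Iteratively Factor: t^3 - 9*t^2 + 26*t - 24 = (t - 3)*(t^2 - 6*t + 8) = (t - 3)*(t - 2)*(t - 4)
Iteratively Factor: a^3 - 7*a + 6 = (a + 3)*(a^2 - 3*a + 2) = (a - 2)*(a + 3)*(a - 1)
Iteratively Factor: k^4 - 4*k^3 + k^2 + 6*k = (k)*(k^3 - 4*k^2 + k + 6) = k*(k - 2)*(k^2 - 2*k - 3) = k*(k - 2)*(k + 1)*(k - 3)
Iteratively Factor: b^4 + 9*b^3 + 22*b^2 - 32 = (b + 4)*(b^3 + 5*b^2 + 2*b - 8) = (b - 1)*(b + 4)*(b^2 + 6*b + 8) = (b - 1)*(b + 4)^2*(b + 2)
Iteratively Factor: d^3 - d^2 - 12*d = (d - 4)*(d^2 + 3*d) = d*(d - 4)*(d + 3)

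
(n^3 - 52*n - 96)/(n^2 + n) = (n^3 - 52*n - 96)/(n*(n + 1))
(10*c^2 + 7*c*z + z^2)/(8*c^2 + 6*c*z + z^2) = (5*c + z)/(4*c + z)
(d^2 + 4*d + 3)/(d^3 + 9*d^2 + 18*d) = (d + 1)/(d*(d + 6))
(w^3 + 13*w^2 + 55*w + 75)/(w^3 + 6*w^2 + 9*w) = (w^2 + 10*w + 25)/(w*(w + 3))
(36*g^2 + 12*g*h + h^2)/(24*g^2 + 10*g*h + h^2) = (6*g + h)/(4*g + h)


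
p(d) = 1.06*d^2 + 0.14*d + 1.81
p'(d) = 2.12*d + 0.14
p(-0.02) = 1.81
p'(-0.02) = 0.10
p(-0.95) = 2.63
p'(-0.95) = -1.87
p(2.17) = 7.11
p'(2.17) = 4.74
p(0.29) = 1.94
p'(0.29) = 0.75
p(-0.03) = 1.81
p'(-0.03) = 0.08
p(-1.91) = 5.41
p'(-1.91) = -3.91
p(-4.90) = 26.57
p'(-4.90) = -10.25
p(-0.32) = 1.87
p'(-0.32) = -0.54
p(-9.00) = 86.41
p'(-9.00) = -18.94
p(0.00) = 1.81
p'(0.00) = 0.14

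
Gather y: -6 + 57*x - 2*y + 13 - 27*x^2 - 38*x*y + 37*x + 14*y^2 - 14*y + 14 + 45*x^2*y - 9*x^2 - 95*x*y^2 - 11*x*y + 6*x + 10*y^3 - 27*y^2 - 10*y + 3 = -36*x^2 + 100*x + 10*y^3 + y^2*(-95*x - 13) + y*(45*x^2 - 49*x - 26) + 24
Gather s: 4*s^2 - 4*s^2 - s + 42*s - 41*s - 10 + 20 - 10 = 0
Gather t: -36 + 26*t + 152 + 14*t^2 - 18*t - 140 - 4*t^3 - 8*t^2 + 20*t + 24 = -4*t^3 + 6*t^2 + 28*t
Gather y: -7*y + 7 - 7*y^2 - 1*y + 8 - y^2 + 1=-8*y^2 - 8*y + 16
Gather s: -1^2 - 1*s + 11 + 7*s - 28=6*s - 18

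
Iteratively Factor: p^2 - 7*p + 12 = (p - 3)*(p - 4)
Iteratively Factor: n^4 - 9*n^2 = (n - 3)*(n^3 + 3*n^2) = (n - 3)*(n + 3)*(n^2) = n*(n - 3)*(n + 3)*(n)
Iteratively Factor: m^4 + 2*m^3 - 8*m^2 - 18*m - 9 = (m + 1)*(m^3 + m^2 - 9*m - 9) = (m + 1)^2*(m^2 - 9) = (m - 3)*(m + 1)^2*(m + 3)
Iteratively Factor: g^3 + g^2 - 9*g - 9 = (g + 1)*(g^2 - 9) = (g - 3)*(g + 1)*(g + 3)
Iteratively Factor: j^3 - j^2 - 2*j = (j)*(j^2 - j - 2) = j*(j - 2)*(j + 1)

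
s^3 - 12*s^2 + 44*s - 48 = (s - 6)*(s - 4)*(s - 2)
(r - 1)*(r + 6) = r^2 + 5*r - 6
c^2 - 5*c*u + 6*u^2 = (c - 3*u)*(c - 2*u)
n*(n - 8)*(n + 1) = n^3 - 7*n^2 - 8*n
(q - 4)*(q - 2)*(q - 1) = q^3 - 7*q^2 + 14*q - 8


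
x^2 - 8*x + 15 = (x - 5)*(x - 3)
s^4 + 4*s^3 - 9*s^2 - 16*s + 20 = (s - 2)*(s - 1)*(s + 2)*(s + 5)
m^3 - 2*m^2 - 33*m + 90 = (m - 5)*(m - 3)*(m + 6)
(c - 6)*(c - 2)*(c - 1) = c^3 - 9*c^2 + 20*c - 12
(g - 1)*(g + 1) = g^2 - 1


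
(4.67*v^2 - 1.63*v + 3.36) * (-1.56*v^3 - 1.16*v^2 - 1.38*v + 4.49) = -7.2852*v^5 - 2.8744*v^4 - 9.7954*v^3 + 19.3201*v^2 - 11.9555*v + 15.0864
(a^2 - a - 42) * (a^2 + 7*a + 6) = a^4 + 6*a^3 - 43*a^2 - 300*a - 252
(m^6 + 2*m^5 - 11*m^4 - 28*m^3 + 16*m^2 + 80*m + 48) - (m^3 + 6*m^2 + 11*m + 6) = m^6 + 2*m^5 - 11*m^4 - 29*m^3 + 10*m^2 + 69*m + 42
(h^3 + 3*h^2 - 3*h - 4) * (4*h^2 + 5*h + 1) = 4*h^5 + 17*h^4 + 4*h^3 - 28*h^2 - 23*h - 4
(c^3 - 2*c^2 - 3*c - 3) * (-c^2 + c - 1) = -c^5 + 3*c^4 + 2*c^2 + 3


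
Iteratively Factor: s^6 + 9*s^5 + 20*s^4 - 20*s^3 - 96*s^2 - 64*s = (s - 2)*(s^5 + 11*s^4 + 42*s^3 + 64*s^2 + 32*s) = (s - 2)*(s + 4)*(s^4 + 7*s^3 + 14*s^2 + 8*s) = (s - 2)*(s + 1)*(s + 4)*(s^3 + 6*s^2 + 8*s) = s*(s - 2)*(s + 1)*(s + 4)*(s^2 + 6*s + 8) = s*(s - 2)*(s + 1)*(s + 2)*(s + 4)*(s + 4)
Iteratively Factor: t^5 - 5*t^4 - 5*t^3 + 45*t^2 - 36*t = (t + 3)*(t^4 - 8*t^3 + 19*t^2 - 12*t) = t*(t + 3)*(t^3 - 8*t^2 + 19*t - 12) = t*(t - 1)*(t + 3)*(t^2 - 7*t + 12) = t*(t - 4)*(t - 1)*(t + 3)*(t - 3)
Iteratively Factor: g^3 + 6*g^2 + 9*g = (g + 3)*(g^2 + 3*g) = g*(g + 3)*(g + 3)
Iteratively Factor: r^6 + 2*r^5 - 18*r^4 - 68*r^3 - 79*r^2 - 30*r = (r + 2)*(r^5 - 18*r^3 - 32*r^2 - 15*r) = (r + 1)*(r + 2)*(r^4 - r^3 - 17*r^2 - 15*r) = r*(r + 1)*(r + 2)*(r^3 - r^2 - 17*r - 15) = r*(r + 1)^2*(r + 2)*(r^2 - 2*r - 15) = r*(r - 5)*(r + 1)^2*(r + 2)*(r + 3)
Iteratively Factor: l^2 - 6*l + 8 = (l - 4)*(l - 2)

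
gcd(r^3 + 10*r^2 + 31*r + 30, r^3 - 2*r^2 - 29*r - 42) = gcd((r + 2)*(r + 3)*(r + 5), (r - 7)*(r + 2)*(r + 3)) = r^2 + 5*r + 6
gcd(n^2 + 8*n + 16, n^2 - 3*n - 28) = n + 4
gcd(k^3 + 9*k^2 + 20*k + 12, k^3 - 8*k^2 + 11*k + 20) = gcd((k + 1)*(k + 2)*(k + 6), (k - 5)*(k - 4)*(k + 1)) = k + 1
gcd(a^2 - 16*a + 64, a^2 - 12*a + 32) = a - 8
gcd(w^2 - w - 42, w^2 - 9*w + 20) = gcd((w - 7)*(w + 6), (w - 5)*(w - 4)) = 1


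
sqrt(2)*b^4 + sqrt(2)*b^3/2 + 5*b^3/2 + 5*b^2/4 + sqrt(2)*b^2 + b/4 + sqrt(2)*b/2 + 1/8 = (b + 1/2)*(b + sqrt(2)/2)^2*(sqrt(2)*b + 1/2)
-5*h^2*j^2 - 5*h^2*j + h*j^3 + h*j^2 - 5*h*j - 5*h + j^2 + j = (-5*h + j)*(j + 1)*(h*j + 1)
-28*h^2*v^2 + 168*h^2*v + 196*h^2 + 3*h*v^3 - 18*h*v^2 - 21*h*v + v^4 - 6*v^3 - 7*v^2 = (-4*h + v)*(7*h + v)*(v - 7)*(v + 1)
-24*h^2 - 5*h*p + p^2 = (-8*h + p)*(3*h + p)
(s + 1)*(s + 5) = s^2 + 6*s + 5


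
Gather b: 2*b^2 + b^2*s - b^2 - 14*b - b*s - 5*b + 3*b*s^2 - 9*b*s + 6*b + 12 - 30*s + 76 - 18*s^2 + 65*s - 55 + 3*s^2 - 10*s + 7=b^2*(s + 1) + b*(3*s^2 - 10*s - 13) - 15*s^2 + 25*s + 40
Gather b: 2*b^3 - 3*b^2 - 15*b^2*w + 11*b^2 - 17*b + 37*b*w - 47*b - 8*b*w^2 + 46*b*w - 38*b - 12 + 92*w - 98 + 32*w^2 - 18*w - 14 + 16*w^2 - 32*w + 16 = 2*b^3 + b^2*(8 - 15*w) + b*(-8*w^2 + 83*w - 102) + 48*w^2 + 42*w - 108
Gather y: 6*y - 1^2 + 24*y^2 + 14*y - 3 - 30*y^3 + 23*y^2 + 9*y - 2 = -30*y^3 + 47*y^2 + 29*y - 6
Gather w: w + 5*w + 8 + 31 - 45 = 6*w - 6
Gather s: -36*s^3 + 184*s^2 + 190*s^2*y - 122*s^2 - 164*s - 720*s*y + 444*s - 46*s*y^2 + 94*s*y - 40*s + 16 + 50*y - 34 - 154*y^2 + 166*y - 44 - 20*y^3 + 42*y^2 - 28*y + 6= -36*s^3 + s^2*(190*y + 62) + s*(-46*y^2 - 626*y + 240) - 20*y^3 - 112*y^2 + 188*y - 56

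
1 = 1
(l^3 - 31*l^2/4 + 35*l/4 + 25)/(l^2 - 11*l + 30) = (l^2 - 11*l/4 - 5)/(l - 6)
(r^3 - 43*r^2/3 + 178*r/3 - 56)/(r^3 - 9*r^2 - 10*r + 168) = (r - 4/3)/(r + 4)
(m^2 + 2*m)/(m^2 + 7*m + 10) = m/(m + 5)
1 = 1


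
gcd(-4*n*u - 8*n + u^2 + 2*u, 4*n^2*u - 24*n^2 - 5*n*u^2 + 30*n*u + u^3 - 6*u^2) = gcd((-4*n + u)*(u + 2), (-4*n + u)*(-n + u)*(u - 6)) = -4*n + u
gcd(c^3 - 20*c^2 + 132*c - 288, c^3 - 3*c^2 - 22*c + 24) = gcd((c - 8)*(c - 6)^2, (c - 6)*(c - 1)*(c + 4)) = c - 6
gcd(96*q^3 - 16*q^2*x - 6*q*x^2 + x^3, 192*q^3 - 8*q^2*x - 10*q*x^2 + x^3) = -24*q^2 - 2*q*x + x^2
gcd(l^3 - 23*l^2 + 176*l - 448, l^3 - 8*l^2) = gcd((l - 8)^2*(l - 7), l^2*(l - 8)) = l - 8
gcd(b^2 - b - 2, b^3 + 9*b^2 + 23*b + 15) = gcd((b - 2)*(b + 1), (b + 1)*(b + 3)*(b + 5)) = b + 1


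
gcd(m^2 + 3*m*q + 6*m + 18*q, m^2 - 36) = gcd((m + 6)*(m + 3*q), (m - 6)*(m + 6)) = m + 6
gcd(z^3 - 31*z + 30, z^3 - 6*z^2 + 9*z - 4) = z - 1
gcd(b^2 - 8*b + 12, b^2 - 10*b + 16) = b - 2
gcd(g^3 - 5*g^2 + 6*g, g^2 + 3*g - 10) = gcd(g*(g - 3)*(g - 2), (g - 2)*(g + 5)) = g - 2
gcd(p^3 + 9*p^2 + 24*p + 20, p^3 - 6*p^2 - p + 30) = p + 2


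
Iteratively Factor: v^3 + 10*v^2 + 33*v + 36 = (v + 3)*(v^2 + 7*v + 12) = (v + 3)*(v + 4)*(v + 3)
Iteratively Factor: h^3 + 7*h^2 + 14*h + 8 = (h + 2)*(h^2 + 5*h + 4) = (h + 2)*(h + 4)*(h + 1)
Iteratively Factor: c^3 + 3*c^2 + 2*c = (c)*(c^2 + 3*c + 2) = c*(c + 2)*(c + 1)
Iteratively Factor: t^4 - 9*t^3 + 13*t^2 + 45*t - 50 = (t + 2)*(t^3 - 11*t^2 + 35*t - 25) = (t - 5)*(t + 2)*(t^2 - 6*t + 5) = (t - 5)*(t - 1)*(t + 2)*(t - 5)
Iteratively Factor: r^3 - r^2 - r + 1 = (r - 1)*(r^2 - 1) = (r - 1)*(r + 1)*(r - 1)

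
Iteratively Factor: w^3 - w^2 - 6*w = (w)*(w^2 - w - 6) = w*(w + 2)*(w - 3)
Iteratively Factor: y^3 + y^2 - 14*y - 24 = (y + 2)*(y^2 - y - 12) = (y + 2)*(y + 3)*(y - 4)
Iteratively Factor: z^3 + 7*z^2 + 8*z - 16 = (z + 4)*(z^2 + 3*z - 4) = (z - 1)*(z + 4)*(z + 4)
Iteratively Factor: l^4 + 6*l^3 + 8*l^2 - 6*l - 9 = (l + 3)*(l^3 + 3*l^2 - l - 3) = (l + 1)*(l + 3)*(l^2 + 2*l - 3) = (l - 1)*(l + 1)*(l + 3)*(l + 3)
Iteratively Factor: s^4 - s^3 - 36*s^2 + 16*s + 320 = (s + 4)*(s^3 - 5*s^2 - 16*s + 80) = (s + 4)^2*(s^2 - 9*s + 20) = (s - 4)*(s + 4)^2*(s - 5)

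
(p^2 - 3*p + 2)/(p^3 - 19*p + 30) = (p - 1)/(p^2 + 2*p - 15)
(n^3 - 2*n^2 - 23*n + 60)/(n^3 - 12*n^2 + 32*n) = (n^2 + 2*n - 15)/(n*(n - 8))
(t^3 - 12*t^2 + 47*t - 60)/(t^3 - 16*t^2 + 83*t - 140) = (t - 3)/(t - 7)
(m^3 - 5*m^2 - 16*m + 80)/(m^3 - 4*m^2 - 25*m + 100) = (m + 4)/(m + 5)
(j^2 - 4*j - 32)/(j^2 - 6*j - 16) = (j + 4)/(j + 2)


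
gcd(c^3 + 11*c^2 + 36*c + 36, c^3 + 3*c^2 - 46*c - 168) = c + 6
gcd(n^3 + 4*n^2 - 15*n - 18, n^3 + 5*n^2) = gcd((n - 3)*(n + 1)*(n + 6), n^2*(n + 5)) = 1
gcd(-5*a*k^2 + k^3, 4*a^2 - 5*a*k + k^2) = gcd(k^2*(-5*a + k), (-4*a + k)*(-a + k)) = 1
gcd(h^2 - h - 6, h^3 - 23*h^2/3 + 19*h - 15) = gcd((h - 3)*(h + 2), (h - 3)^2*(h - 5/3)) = h - 3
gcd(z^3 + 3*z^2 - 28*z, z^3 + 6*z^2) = z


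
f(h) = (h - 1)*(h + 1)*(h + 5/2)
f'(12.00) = 491.00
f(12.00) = 2073.50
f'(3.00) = 41.00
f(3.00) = 44.00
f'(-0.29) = -2.20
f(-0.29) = -2.02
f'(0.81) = 5.02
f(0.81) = -1.14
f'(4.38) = 78.45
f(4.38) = 125.11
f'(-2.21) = 2.60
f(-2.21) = 1.13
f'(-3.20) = 13.72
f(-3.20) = -6.47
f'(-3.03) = 11.39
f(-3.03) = -4.34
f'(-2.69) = 7.26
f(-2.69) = -1.18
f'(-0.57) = -2.88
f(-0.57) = -1.30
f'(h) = (h - 1)*(h + 1) + (h - 1)*(h + 5/2) + (h + 1)*(h + 5/2)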